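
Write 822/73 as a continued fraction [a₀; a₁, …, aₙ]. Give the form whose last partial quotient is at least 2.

[11; 3, 1, 5, 3]

822 = 11·73 + 19
73 = 3·19 + 16
19 = 1·16 + 3
16 = 5·3 + 1
3 = 3·1 + 0  (stop)
So 822/73 = [11; 3, 1, 5, 3].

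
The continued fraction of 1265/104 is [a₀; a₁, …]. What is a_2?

1265 = 12·104 + 17   →  a_0 = 12
104 = 6·17 + 2   →  a_1 = 6
17 = 8·2 + 1   →  a_2 = 8

8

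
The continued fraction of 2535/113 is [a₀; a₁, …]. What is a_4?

1

2535 = 22·113 + 49   →  a_0 = 22
113 = 2·49 + 15   →  a_1 = 2
49 = 3·15 + 4   →  a_2 = 3
15 = 3·4 + 3   →  a_3 = 3
4 = 1·3 + 1   →  a_4 = 1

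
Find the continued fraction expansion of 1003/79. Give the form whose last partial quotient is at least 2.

[12; 1, 2, 3, 2, 3]

1003 = 12·79 + 55
79 = 1·55 + 24
55 = 2·24 + 7
24 = 3·7 + 3
7 = 2·3 + 1
3 = 3·1 + 0  (stop)
So 1003/79 = [12; 1, 2, 3, 2, 3].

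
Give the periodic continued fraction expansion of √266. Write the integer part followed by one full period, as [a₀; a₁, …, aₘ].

[16; 3, 4, 3, 32]

a₀ = ⌊√266⌋ = 16.
With m₀=0, d₀=1 and mₖ₊₁ = dₖaₖ − mₖ, dₖ₊₁ = (n − mₖ₊₁²)/dₖ, aₖ₊₁ = ⌊(a₀+mₖ₊₁)/dₖ₊₁⌋:
  k=1: m=16, d=10, a=3
  k=2: m=14, d=7, a=4
  k=3: m=14, d=10, a=3
  k=4: m=16, d=1, a=32
d=1 and a=2a₀=32 at k=4, so the next step gives (m, d) = (16, 10) again — its k=1 value — and the period has length 4.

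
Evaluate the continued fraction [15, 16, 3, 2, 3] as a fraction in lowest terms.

Fold from the inside: start with 3/1.
  2 + 1/3 = 7/3
  3 + 3/7 = 24/7
  16 + 7/24 = 391/24
  15 + 24/391 = 5889/391

5889/391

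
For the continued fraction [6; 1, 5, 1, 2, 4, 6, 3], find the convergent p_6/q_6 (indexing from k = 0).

3713/542

Using pₖ = aₖpₖ₋₁ + pₖ₋₂, qₖ = aₖqₖ₋₁ + qₖ₋₂ (with p₋₁=1, p₋₂=0, q₋₁=0, q₋₂=1):
  k=0: a=6, p=6, q=1
  k=1: a=1, p=7, q=1
  k=2: a=5, p=41, q=6
  k=3: a=1, p=48, q=7
  k=4: a=2, p=137, q=20
  k=5: a=4, p=596, q=87
  k=6: a=6, p=3713, q=542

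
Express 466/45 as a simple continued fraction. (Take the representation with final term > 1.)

466 = 10×45 + 16
45 = 2×16 + 13
16 = 1×13 + 3
13 = 4×3 + 1
3 = 3×1 + 0  (stop)
So 466/45 = [10; 2, 1, 4, 3].

[10; 2, 1, 4, 3]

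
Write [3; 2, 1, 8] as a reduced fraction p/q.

Fold from the inside: start with 8/1.
  1 + 1/8 = 9/8
  2 + 8/9 = 26/9
  3 + 9/26 = 87/26

87/26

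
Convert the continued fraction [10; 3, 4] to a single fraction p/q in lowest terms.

Using pₖ = aₖpₖ₋₁ + pₖ₋₂ and qₖ = aₖqₖ₋₁ + qₖ₋₂:
  k=0: a=10, p=10, q=1
  k=1: a=3, p=31, q=3
  k=2: a=4, p=134, q=13

134/13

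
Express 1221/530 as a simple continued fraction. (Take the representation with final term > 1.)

1221 = 2·530 + 161
530 = 3·161 + 47
161 = 3·47 + 20
47 = 2·20 + 7
20 = 2·7 + 6
7 = 1·6 + 1
6 = 6·1 + 0  (stop)
So 1221/530 = [2; 3, 3, 2, 2, 1, 6].

[2; 3, 3, 2, 2, 1, 6]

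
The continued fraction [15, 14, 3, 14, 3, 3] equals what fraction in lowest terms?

94774/6289

Using pₖ = aₖpₖ₋₁ + pₖ₋₂ and qₖ = aₖqₖ₋₁ + qₖ₋₂:
  k=0: a=15, p=15, q=1
  k=1: a=14, p=211, q=14
  k=2: a=3, p=648, q=43
  k=3: a=14, p=9283, q=616
  k=4: a=3, p=28497, q=1891
  k=5: a=3, p=94774, q=6289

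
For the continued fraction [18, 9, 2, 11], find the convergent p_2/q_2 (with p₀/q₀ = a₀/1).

Using pₖ = aₖpₖ₋₁ + pₖ₋₂, qₖ = aₖqₖ₋₁ + qₖ₋₂ (with p₋₁=1, p₋₂=0, q₋₁=0, q₋₂=1):
  k=0: a=18, p=18, q=1
  k=1: a=9, p=163, q=9
  k=2: a=2, p=344, q=19

344/19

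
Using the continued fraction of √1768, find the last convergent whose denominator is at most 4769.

√1768 = [42; 21, 84, …] (period length 2).
Convergents:
  p_0/q_0 = 42/1
  p_1/q_1 = 883/21
  p_2/q_2 = 74214/1765
  p_3/q_3 = 1559377/37086
q_2 = 1765 ≤ 4769 < 37086 = q_3, so the answer is 74214/1765.

74214/1765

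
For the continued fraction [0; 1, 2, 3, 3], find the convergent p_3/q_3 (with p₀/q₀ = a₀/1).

7/10

Using pₖ = aₖpₖ₋₁ + pₖ₋₂, qₖ = aₖqₖ₋₁ + qₖ₋₂ (with p₋₁=1, p₋₂=0, q₋₁=0, q₋₂=1):
  k=0: a=0, p=0, q=1
  k=1: a=1, p=1, q=1
  k=2: a=2, p=2, q=3
  k=3: a=3, p=7, q=10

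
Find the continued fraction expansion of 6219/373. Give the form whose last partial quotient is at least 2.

6219 = 16*373 + 251
373 = 1*251 + 122
251 = 2*122 + 7
122 = 17*7 + 3
7 = 2*3 + 1
3 = 3*1 + 0  (stop)
So 6219/373 = [16; 1, 2, 17, 2, 3].

[16; 1, 2, 17, 2, 3]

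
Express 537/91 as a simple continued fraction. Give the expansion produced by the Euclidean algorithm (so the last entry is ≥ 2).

537 = 5·91 + 82
91 = 1·82 + 9
82 = 9·9 + 1
9 = 9·1 + 0  (stop)
So 537/91 = [5; 1, 9, 9].

[5; 1, 9, 9]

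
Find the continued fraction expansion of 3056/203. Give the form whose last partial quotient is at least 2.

3056 = 15*203 + 11
203 = 18*11 + 5
11 = 2*5 + 1
5 = 5*1 + 0  (stop)
So 3056/203 = [15; 18, 2, 5].

[15; 18, 2, 5]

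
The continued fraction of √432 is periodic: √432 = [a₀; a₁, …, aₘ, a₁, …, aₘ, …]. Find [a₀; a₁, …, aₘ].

a₀ = ⌊√432⌋ = 20.
With m₀=0, d₀=1 and mₖ₊₁ = dₖaₖ − mₖ, dₖ₊₁ = (n − mₖ₊₁²)/dₖ, aₖ₊₁ = ⌊(a₀+mₖ₊₁)/dₖ₊₁⌋:
  k=1: m=20, d=32, a=1
  k=2: m=12, d=9, a=3
  k=3: m=15, d=23, a=1
  k=4: m=8, d=16, a=1
  k=5: m=8, d=23, a=1
  k=6: m=15, d=9, a=3
  k=7: m=12, d=32, a=1
  k=8: m=20, d=1, a=40
d=1 and a=2a₀=40 at k=8, so the next step gives (m, d) = (20, 32) again — its k=1 value — and the period has length 8.

[20; 1, 3, 1, 1, 1, 3, 1, 40]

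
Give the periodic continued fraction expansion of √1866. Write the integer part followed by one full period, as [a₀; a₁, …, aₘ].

[43; 5, 14, 5, 86]

a₀ = ⌊√1866⌋ = 43.
With m₀=0, d₀=1 and mₖ₊₁ = dₖaₖ − mₖ, dₖ₊₁ = (n − mₖ₊₁²)/dₖ, aₖ₊₁ = ⌊(a₀+mₖ₊₁)/dₖ₊₁⌋:
  k=1: m=43, d=17, a=5
  k=2: m=42, d=6, a=14
  k=3: m=42, d=17, a=5
  k=4: m=43, d=1, a=86
d=1 and a=2a₀=86 at k=4, so the next step gives (m, d) = (43, 17) again — its k=1 value — and the period has length 4.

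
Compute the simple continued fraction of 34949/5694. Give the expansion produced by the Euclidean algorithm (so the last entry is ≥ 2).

[6; 7, 3, 1, 17, 11]

34949 = 6·5694 + 785
5694 = 7·785 + 199
785 = 3·199 + 188
199 = 1·188 + 11
188 = 17·11 + 1
11 = 11·1 + 0  (stop)
So 34949/5694 = [6; 7, 3, 1, 17, 11].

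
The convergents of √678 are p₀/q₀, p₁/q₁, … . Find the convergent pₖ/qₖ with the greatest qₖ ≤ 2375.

√678 = [26; 26, 52, …] (period length 2).
Convergents:
  p_0/q_0 = 26/1
  p_1/q_1 = 677/26
  p_2/q_2 = 35230/1353
  p_3/q_3 = 916657/35204
q_2 = 1353 ≤ 2375 < 35204 = q_3, so the answer is 35230/1353.

35230/1353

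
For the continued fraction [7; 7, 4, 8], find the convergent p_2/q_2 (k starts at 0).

Using pₖ = aₖpₖ₋₁ + pₖ₋₂, qₖ = aₖqₖ₋₁ + qₖ₋₂ (with p₋₁=1, p₋₂=0, q₋₁=0, q₋₂=1):
  k=0: a=7, p=7, q=1
  k=1: a=7, p=50, q=7
  k=2: a=4, p=207, q=29

207/29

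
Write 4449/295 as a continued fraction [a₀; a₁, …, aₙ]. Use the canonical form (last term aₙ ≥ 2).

4449 = 15*295 + 24
295 = 12*24 + 7
24 = 3*7 + 3
7 = 2*3 + 1
3 = 3*1 + 0  (stop)
So 4449/295 = [15; 12, 3, 2, 3].

[15; 12, 3, 2, 3]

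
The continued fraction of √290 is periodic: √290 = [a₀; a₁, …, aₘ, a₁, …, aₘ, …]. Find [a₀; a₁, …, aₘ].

a₀ = ⌊√290⌋ = 17.
With m₀=0, d₀=1 and mₖ₊₁ = dₖaₖ − mₖ, dₖ₊₁ = (n − mₖ₊₁²)/dₖ, aₖ₊₁ = ⌊(a₀+mₖ₊₁)/dₖ₊₁⌋:
  k=1: m=17, d=1, a=34
d=1 and a=2a₀=34 at k=1, so the next step gives (m, d) = (17, 1) again — its k=1 value — and the period has length 1.

[17; 34]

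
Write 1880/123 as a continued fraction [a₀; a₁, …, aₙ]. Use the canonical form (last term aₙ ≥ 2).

1880 = 15·123 + 35
123 = 3·35 + 18
35 = 1·18 + 17
18 = 1·17 + 1
17 = 17·1 + 0  (stop)
So 1880/123 = [15; 3, 1, 1, 17].

[15; 3, 1, 1, 17]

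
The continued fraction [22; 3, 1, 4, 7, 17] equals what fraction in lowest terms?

Fold from the inside: start with 17/1.
  7 + 1/17 = 120/17
  4 + 17/120 = 497/120
  1 + 120/497 = 617/497
  3 + 497/617 = 2348/617
  22 + 617/2348 = 52273/2348

52273/2348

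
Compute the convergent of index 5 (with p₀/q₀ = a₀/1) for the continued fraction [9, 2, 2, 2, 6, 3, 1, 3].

2288/243

Using pₖ = aₖpₖ₋₁ + pₖ₋₂, qₖ = aₖqₖ₋₁ + qₖ₋₂ (with p₋₁=1, p₋₂=0, q₋₁=0, q₋₂=1):
  k=0: a=9, p=9, q=1
  k=1: a=2, p=19, q=2
  k=2: a=2, p=47, q=5
  k=3: a=2, p=113, q=12
  k=4: a=6, p=725, q=77
  k=5: a=3, p=2288, q=243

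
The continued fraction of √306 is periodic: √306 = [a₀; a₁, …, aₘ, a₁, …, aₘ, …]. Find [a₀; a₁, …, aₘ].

[17; 2, 34]

a₀ = ⌊√306⌋ = 17.
With m₀=0, d₀=1 and mₖ₊₁ = dₖaₖ − mₖ, dₖ₊₁ = (n − mₖ₊₁²)/dₖ, aₖ₊₁ = ⌊(a₀+mₖ₊₁)/dₖ₊₁⌋:
  k=1: m=17, d=17, a=2
  k=2: m=17, d=1, a=34
d=1 and a=2a₀=34 at k=2, so the next step gives (m, d) = (17, 17) again — its k=1 value — and the period has length 2.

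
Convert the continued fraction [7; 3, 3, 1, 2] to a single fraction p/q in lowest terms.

Using pₖ = aₖpₖ₋₁ + pₖ₋₂ and qₖ = aₖqₖ₋₁ + qₖ₋₂:
  k=0: a=7, p=7, q=1
  k=1: a=3, p=22, q=3
  k=2: a=3, p=73, q=10
  k=3: a=1, p=95, q=13
  k=4: a=2, p=263, q=36

263/36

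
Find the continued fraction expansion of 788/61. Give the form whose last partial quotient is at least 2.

[12; 1, 11, 5]

788 = 12·61 + 56
61 = 1·56 + 5
56 = 11·5 + 1
5 = 5·1 + 0  (stop)
So 788/61 = [12; 1, 11, 5].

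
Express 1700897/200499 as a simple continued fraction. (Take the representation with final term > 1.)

[8; 2, 14, 2, 19, 17, 10]

1700897 = 8×200499 + 96905
200499 = 2×96905 + 6689
96905 = 14×6689 + 3259
6689 = 2×3259 + 171
3259 = 19×171 + 10
171 = 17×10 + 1
10 = 10×1 + 0  (stop)
So 1700897/200499 = [8; 2, 14, 2, 19, 17, 10].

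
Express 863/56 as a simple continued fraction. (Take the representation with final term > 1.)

863 = 15*56 + 23
56 = 2*23 + 10
23 = 2*10 + 3
10 = 3*3 + 1
3 = 3*1 + 0  (stop)
So 863/56 = [15; 2, 2, 3, 3].

[15; 2, 2, 3, 3]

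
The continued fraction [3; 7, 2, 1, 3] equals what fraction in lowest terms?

Fold from the inside: start with 3/1.
  1 + 1/3 = 4/3
  2 + 3/4 = 11/4
  7 + 4/11 = 81/11
  3 + 11/81 = 254/81

254/81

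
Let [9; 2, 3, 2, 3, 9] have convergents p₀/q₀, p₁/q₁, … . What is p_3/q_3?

Using pₖ = aₖpₖ₋₁ + pₖ₋₂, qₖ = aₖqₖ₋₁ + qₖ₋₂ (with p₋₁=1, p₋₂=0, q₋₁=0, q₋₂=1):
  k=0: a=9, p=9, q=1
  k=1: a=2, p=19, q=2
  k=2: a=3, p=66, q=7
  k=3: a=2, p=151, q=16

151/16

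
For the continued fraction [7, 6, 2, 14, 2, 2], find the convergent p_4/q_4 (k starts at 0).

2783/389

Using pₖ = aₖpₖ₋₁ + pₖ₋₂, qₖ = aₖqₖ₋₁ + qₖ₋₂ (with p₋₁=1, p₋₂=0, q₋₁=0, q₋₂=1):
  k=0: a=7, p=7, q=1
  k=1: a=6, p=43, q=6
  k=2: a=2, p=93, q=13
  k=3: a=14, p=1345, q=188
  k=4: a=2, p=2783, q=389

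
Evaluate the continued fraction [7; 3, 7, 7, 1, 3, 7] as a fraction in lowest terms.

36863/5037

Fold from the inside: start with 7/1.
  3 + 1/7 = 22/7
  1 + 7/22 = 29/22
  7 + 22/29 = 225/29
  7 + 29/225 = 1604/225
  3 + 225/1604 = 5037/1604
  7 + 1604/5037 = 36863/5037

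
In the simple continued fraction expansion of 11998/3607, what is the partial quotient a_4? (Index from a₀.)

18

11998 = 3·3607 + 1177   →  a_0 = 3
3607 = 3·1177 + 76   →  a_1 = 3
1177 = 15·76 + 37   →  a_2 = 15
76 = 2·37 + 2   →  a_3 = 2
37 = 18·2 + 1   →  a_4 = 18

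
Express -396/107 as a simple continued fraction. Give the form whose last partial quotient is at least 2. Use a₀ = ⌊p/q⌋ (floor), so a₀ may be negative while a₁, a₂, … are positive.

-396 = -4*107 + 32
107 = 3*32 + 11
32 = 2*11 + 10
11 = 1*10 + 1
10 = 10*1 + 0  (stop)
So -396/107 = [-4; 3, 2, 1, 10].

[-4; 3, 2, 1, 10]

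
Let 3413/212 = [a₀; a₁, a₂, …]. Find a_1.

10

3413 = 16·212 + 21   →  a_0 = 16
212 = 10·21 + 2   →  a_1 = 10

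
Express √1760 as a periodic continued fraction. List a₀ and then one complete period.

a₀ = ⌊√1760⌋ = 41.
With m₀=0, d₀=1 and mₖ₊₁ = dₖaₖ − mₖ, dₖ₊₁ = (n − mₖ₊₁²)/dₖ, aₖ₊₁ = ⌊(a₀+mₖ₊₁)/dₖ₊₁⌋:
  k=1: m=41, d=79, a=1
  k=2: m=38, d=4, a=19
  k=3: m=38, d=79, a=1
  k=4: m=41, d=1, a=82
d=1 and a=2a₀=82 at k=4, so the next step gives (m, d) = (41, 79) again — its k=1 value — and the period has length 4.

[41; 1, 19, 1, 82]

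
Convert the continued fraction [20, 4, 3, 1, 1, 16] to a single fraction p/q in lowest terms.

Fold from the inside: start with 16/1.
  1 + 1/16 = 17/16
  1 + 16/17 = 33/17
  3 + 17/33 = 116/33
  4 + 33/116 = 497/116
  20 + 116/497 = 10056/497

10056/497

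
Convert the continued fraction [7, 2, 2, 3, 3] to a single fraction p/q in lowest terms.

415/56

Using pₖ = aₖpₖ₋₁ + pₖ₋₂ and qₖ = aₖqₖ₋₁ + qₖ₋₂:
  k=0: a=7, p=7, q=1
  k=1: a=2, p=15, q=2
  k=2: a=2, p=37, q=5
  k=3: a=3, p=126, q=17
  k=4: a=3, p=415, q=56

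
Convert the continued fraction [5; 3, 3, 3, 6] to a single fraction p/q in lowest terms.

Fold from the inside: start with 6/1.
  3 + 1/6 = 19/6
  3 + 6/19 = 63/19
  3 + 19/63 = 208/63
  5 + 63/208 = 1103/208

1103/208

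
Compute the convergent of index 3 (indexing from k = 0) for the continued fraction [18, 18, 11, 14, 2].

50627/2804

Using pₖ = aₖpₖ₋₁ + pₖ₋₂, qₖ = aₖqₖ₋₁ + qₖ₋₂ (with p₋₁=1, p₋₂=0, q₋₁=0, q₋₂=1):
  k=0: a=18, p=18, q=1
  k=1: a=18, p=325, q=18
  k=2: a=11, p=3593, q=199
  k=3: a=14, p=50627, q=2804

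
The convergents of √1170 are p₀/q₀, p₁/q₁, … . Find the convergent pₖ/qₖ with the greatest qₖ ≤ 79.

√1170 = [34; 4, 1, 6, 1, 4, 68, …] (period length 6).
Convergents:
  p_0/q_0 = 34/1
  p_1/q_1 = 137/4
  p_2/q_2 = 171/5
  p_3/q_3 = 1163/34
  p_4/q_4 = 1334/39
  p_5/q_5 = 6499/190
q_4 = 39 ≤ 79 < 190 = q_5, so the answer is 1334/39.

1334/39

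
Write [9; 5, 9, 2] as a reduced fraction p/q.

892/97

Using pₖ = aₖpₖ₋₁ + pₖ₋₂ and qₖ = aₖqₖ₋₁ + qₖ₋₂:
  k=0: a=9, p=9, q=1
  k=1: a=5, p=46, q=5
  k=2: a=9, p=423, q=46
  k=3: a=2, p=892, q=97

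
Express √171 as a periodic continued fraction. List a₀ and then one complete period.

a₀ = ⌊√171⌋ = 13.

[13; 13, 26]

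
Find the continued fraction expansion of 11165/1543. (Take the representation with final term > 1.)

11165 = 7·1543 + 364
1543 = 4·364 + 87
364 = 4·87 + 16
87 = 5·16 + 7
16 = 2·7 + 2
7 = 3·2 + 1
2 = 2·1 + 0  (stop)
So 11165/1543 = [7; 4, 4, 5, 2, 3, 2].

[7; 4, 4, 5, 2, 3, 2]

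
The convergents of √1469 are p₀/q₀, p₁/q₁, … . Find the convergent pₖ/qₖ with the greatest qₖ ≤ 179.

√1469 = [38; 3, 18, 1, 4, 1, 18, 3, 76, …] (period length 8).
Convergents:
  p_0/q_0 = 38/1
  p_1/q_1 = 115/3
  p_2/q_2 = 2108/55
  p_3/q_3 = 2223/58
  p_4/q_4 = 11000/287
q_3 = 58 ≤ 179 < 287 = q_4, so the answer is 2223/58.

2223/58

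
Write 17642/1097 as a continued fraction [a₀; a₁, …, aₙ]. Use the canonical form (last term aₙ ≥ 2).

[16; 12, 5, 3, 2, 2]

17642 = 16*1097 + 90
1097 = 12*90 + 17
90 = 5*17 + 5
17 = 3*5 + 2
5 = 2*2 + 1
2 = 2*1 + 0  (stop)
So 17642/1097 = [16; 12, 5, 3, 2, 2].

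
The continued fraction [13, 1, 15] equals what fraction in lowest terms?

223/16

Fold from the inside: start with 15/1.
  1 + 1/15 = 16/15
  13 + 15/16 = 223/16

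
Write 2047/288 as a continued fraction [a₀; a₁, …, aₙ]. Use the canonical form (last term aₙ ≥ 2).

[7; 9, 3, 2, 4]

2047 = 7·288 + 31
288 = 9·31 + 9
31 = 3·9 + 4
9 = 2·4 + 1
4 = 4·1 + 0  (stop)
So 2047/288 = [7; 9, 3, 2, 4].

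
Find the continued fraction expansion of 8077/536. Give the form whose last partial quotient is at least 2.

[15; 14, 2, 18]

8077 = 15*536 + 37
536 = 14*37 + 18
37 = 2*18 + 1
18 = 18*1 + 0  (stop)
So 8077/536 = [15; 14, 2, 18].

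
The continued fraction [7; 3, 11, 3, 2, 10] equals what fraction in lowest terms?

18639/2545

Fold from the inside: start with 10/1.
  2 + 1/10 = 21/10
  3 + 10/21 = 73/21
  11 + 21/73 = 824/73
  3 + 73/824 = 2545/824
  7 + 824/2545 = 18639/2545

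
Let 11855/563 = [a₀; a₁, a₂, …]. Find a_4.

11855 = 21·563 + 32   →  a_0 = 21
563 = 17·32 + 19   →  a_1 = 17
32 = 1·19 + 13   →  a_2 = 1
19 = 1·13 + 6   →  a_3 = 1
13 = 2·6 + 1   →  a_4 = 2

2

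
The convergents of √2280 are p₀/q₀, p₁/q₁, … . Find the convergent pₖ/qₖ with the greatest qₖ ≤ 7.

191/4

√2280 = [47; 1, 2, 1, 94, …] (period length 4).
Convergents:
  p_0/q_0 = 47/1
  p_1/q_1 = 48/1
  p_2/q_2 = 143/3
  p_3/q_3 = 191/4
  p_4/q_4 = 18097/379
q_3 = 4 ≤ 7 < 379 = q_4, so the answer is 191/4.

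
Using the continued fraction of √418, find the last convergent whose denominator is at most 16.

√418 = [20; 2, 4, 20, 4, 2, 40, …] (period length 6).
Convergents:
  p_0/q_0 = 20/1
  p_1/q_1 = 41/2
  p_2/q_2 = 184/9
  p_3/q_3 = 3721/182
q_2 = 9 ≤ 16 < 182 = q_3, so the answer is 184/9.

184/9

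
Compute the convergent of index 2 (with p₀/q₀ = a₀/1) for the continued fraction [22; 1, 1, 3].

Using pₖ = aₖpₖ₋₁ + pₖ₋₂, qₖ = aₖqₖ₋₁ + qₖ₋₂ (with p₋₁=1, p₋₂=0, q₋₁=0, q₋₂=1):
  k=0: a=22, p=22, q=1
  k=1: a=1, p=23, q=1
  k=2: a=1, p=45, q=2

45/2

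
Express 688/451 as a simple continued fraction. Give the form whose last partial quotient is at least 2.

688 = 1·451 + 237
451 = 1·237 + 214
237 = 1·214 + 23
214 = 9·23 + 7
23 = 3·7 + 2
7 = 3·2 + 1
2 = 2·1 + 0  (stop)
So 688/451 = [1; 1, 1, 9, 3, 3, 2].

[1; 1, 1, 9, 3, 3, 2]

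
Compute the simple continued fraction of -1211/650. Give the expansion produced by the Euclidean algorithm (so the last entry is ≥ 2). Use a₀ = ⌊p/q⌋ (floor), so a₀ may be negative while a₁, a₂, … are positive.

-1211 = -2·650 + 89
650 = 7·89 + 27
89 = 3·27 + 8
27 = 3·8 + 3
8 = 2·3 + 2
3 = 1·2 + 1
2 = 2·1 + 0  (stop)
So -1211/650 = [-2; 7, 3, 3, 2, 1, 2].

[-2; 7, 3, 3, 2, 1, 2]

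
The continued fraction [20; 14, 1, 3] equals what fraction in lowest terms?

1184/59

Using pₖ = aₖpₖ₋₁ + pₖ₋₂ and qₖ = aₖqₖ₋₁ + qₖ₋₂:
  k=0: a=20, p=20, q=1
  k=1: a=14, p=281, q=14
  k=2: a=1, p=301, q=15
  k=3: a=3, p=1184, q=59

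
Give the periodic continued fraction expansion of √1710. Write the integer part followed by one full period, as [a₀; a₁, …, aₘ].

a₀ = ⌊√1710⌋ = 41.
With m₀=0, d₀=1 and mₖ₊₁ = dₖaₖ − mₖ, dₖ₊₁ = (n − mₖ₊₁²)/dₖ, aₖ₊₁ = ⌊(a₀+mₖ₊₁)/dₖ₊₁⌋:
  k=1: m=41, d=29, a=2
  k=2: m=17, d=49, a=1
  k=3: m=32, d=14, a=5
  k=4: m=38, d=19, a=4
  k=5: m=38, d=14, a=5
  k=6: m=32, d=49, a=1
  k=7: m=17, d=29, a=2
  k=8: m=41, d=1, a=82
d=1 and a=2a₀=82 at k=8, so the next step gives (m, d) = (41, 29) again — its k=1 value — and the period has length 8.

[41; 2, 1, 5, 4, 5, 1, 2, 82]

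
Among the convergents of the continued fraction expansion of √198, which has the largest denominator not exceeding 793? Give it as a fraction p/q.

5530/393

√198 = [14; 14, 28, …] (period length 2).
Convergents:
  p_0/q_0 = 14/1
  p_1/q_1 = 197/14
  p_2/q_2 = 5530/393
  p_3/q_3 = 77617/5516
q_2 = 393 ≤ 793 < 5516 = q_3, so the answer is 5530/393.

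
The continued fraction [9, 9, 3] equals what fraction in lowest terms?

Fold from the inside: start with 3/1.
  9 + 1/3 = 28/3
  9 + 3/28 = 255/28

255/28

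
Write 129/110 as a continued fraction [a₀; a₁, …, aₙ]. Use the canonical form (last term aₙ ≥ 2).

[1; 5, 1, 3, 1, 3]

129 = 1×110 + 19
110 = 5×19 + 15
19 = 1×15 + 4
15 = 3×4 + 3
4 = 1×3 + 1
3 = 3×1 + 0  (stop)
So 129/110 = [1; 5, 1, 3, 1, 3].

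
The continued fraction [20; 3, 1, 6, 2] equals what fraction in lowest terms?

Fold from the inside: start with 2/1.
  6 + 1/2 = 13/2
  1 + 2/13 = 15/13
  3 + 13/15 = 58/15
  20 + 15/58 = 1175/58

1175/58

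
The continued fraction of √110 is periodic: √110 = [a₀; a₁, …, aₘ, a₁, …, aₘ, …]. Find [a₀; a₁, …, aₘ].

[10; 2, 20]

a₀ = ⌊√110⌋ = 10.
With m₀=0, d₀=1 and mₖ₊₁ = dₖaₖ − mₖ, dₖ₊₁ = (n − mₖ₊₁²)/dₖ, aₖ₊₁ = ⌊(a₀+mₖ₊₁)/dₖ₊₁⌋:
  k=1: m=10, d=10, a=2
  k=2: m=10, d=1, a=20
d=1 and a=2a₀=20 at k=2, so the next step gives (m, d) = (10, 10) again — its k=1 value — and the period has length 2.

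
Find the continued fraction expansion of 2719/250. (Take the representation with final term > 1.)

2719 = 10·250 + 219
250 = 1·219 + 31
219 = 7·31 + 2
31 = 15·2 + 1
2 = 2·1 + 0  (stop)
So 2719/250 = [10; 1, 7, 15, 2].

[10; 1, 7, 15, 2]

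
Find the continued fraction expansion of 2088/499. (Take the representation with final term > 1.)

2088 = 4*499 + 92
499 = 5*92 + 39
92 = 2*39 + 14
39 = 2*14 + 11
14 = 1*11 + 3
11 = 3*3 + 2
3 = 1*2 + 1
2 = 2*1 + 0  (stop)
So 2088/499 = [4; 5, 2, 2, 1, 3, 1, 2].

[4; 5, 2, 2, 1, 3, 1, 2]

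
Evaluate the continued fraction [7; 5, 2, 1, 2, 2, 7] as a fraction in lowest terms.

Using pₖ = aₖpₖ₋₁ + pₖ₋₂ and qₖ = aₖqₖ₋₁ + qₖ₋₂:
  k=0: a=7, p=7, q=1
  k=1: a=5, p=36, q=5
  k=2: a=2, p=79, q=11
  k=3: a=1, p=115, q=16
  k=4: a=2, p=309, q=43
  k=5: a=2, p=733, q=102
  k=6: a=7, p=5440, q=757

5440/757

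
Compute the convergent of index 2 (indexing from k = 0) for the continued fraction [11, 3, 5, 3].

181/16

Using pₖ = aₖpₖ₋₁ + pₖ₋₂, qₖ = aₖqₖ₋₁ + qₖ₋₂ (with p₋₁=1, p₋₂=0, q₋₁=0, q₋₂=1):
  k=0: a=11, p=11, q=1
  k=1: a=3, p=34, q=3
  k=2: a=5, p=181, q=16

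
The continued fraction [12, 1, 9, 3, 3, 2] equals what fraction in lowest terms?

3058/237

Fold from the inside: start with 2/1.
  3 + 1/2 = 7/2
  3 + 2/7 = 23/7
  9 + 7/23 = 214/23
  1 + 23/214 = 237/214
  12 + 214/237 = 3058/237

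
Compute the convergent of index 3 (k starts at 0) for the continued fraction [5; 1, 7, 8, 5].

382/65

Using pₖ = aₖpₖ₋₁ + pₖ₋₂, qₖ = aₖqₖ₋₁ + qₖ₋₂ (with p₋₁=1, p₋₂=0, q₋₁=0, q₋₂=1):
  k=0: a=5, p=5, q=1
  k=1: a=1, p=6, q=1
  k=2: a=7, p=47, q=8
  k=3: a=8, p=382, q=65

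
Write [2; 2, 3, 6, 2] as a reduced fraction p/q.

Using pₖ = aₖpₖ₋₁ + pₖ₋₂ and qₖ = aₖqₖ₋₁ + qₖ₋₂:
  k=0: a=2, p=2, q=1
  k=1: a=2, p=5, q=2
  k=2: a=3, p=17, q=7
  k=3: a=6, p=107, q=44
  k=4: a=2, p=231, q=95

231/95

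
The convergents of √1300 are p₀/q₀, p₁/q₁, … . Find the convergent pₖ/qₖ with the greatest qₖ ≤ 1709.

46764/1297

√1300 = [36; 18, 72, …] (period length 2).
Convergents:
  p_0/q_0 = 36/1
  p_1/q_1 = 649/18
  p_2/q_2 = 46764/1297
  p_3/q_3 = 842401/23364
q_2 = 1297 ≤ 1709 < 23364 = q_3, so the answer is 46764/1297.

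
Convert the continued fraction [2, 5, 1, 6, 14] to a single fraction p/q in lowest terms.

1259/580

Using pₖ = aₖpₖ₋₁ + pₖ₋₂ and qₖ = aₖqₖ₋₁ + qₖ₋₂:
  k=0: a=2, p=2, q=1
  k=1: a=5, p=11, q=5
  k=2: a=1, p=13, q=6
  k=3: a=6, p=89, q=41
  k=4: a=14, p=1259, q=580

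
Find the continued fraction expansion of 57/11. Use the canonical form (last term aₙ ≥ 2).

57 = 5×11 + 2
11 = 5×2 + 1
2 = 2×1 + 0  (stop)
So 57/11 = [5; 5, 2].

[5; 5, 2]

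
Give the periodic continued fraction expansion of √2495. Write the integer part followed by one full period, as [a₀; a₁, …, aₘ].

[49; 1, 18, 1, 98]

a₀ = ⌊√2495⌋ = 49.
With m₀=0, d₀=1 and mₖ₊₁ = dₖaₖ − mₖ, dₖ₊₁ = (n − mₖ₊₁²)/dₖ, aₖ₊₁ = ⌊(a₀+mₖ₊₁)/dₖ₊₁⌋:
  k=1: m=49, d=94, a=1
  k=2: m=45, d=5, a=18
  k=3: m=45, d=94, a=1
  k=4: m=49, d=1, a=98
d=1 and a=2a₀=98 at k=4, so the next step gives (m, d) = (49, 94) again — its k=1 value — and the period has length 4.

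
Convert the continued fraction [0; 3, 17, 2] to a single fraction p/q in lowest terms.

Using pₖ = aₖpₖ₋₁ + pₖ₋₂ and qₖ = aₖqₖ₋₁ + qₖ₋₂:
  k=0: a=0, p=0, q=1
  k=1: a=3, p=1, q=3
  k=2: a=17, p=17, q=52
  k=3: a=2, p=35, q=107

35/107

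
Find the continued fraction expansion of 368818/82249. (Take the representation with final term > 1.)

[4; 2, 15, 3, 2, 19, 6, 3]

368818 = 4·82249 + 39822
82249 = 2·39822 + 2605
39822 = 15·2605 + 747
2605 = 3·747 + 364
747 = 2·364 + 19
364 = 19·19 + 3
19 = 6·3 + 1
3 = 3·1 + 0  (stop)
So 368818/82249 = [4; 2, 15, 3, 2, 19, 6, 3].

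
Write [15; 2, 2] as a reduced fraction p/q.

77/5

Using pₖ = aₖpₖ₋₁ + pₖ₋₂ and qₖ = aₖqₖ₋₁ + qₖ₋₂:
  k=0: a=15, p=15, q=1
  k=1: a=2, p=31, q=2
  k=2: a=2, p=77, q=5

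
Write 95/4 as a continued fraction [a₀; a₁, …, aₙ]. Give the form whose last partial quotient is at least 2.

95 = 23×4 + 3
4 = 1×3 + 1
3 = 3×1 + 0  (stop)
So 95/4 = [23; 1, 3].

[23; 1, 3]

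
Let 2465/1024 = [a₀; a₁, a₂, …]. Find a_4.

2465 = 2·1024 + 417   →  a_0 = 2
1024 = 2·417 + 190   →  a_1 = 2
417 = 2·190 + 37   →  a_2 = 2
190 = 5·37 + 5   →  a_3 = 5
37 = 7·5 + 2   →  a_4 = 7

7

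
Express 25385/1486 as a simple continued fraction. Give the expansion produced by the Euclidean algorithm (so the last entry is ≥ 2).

25385 = 17×1486 + 123
1486 = 12×123 + 10
123 = 12×10 + 3
10 = 3×3 + 1
3 = 3×1 + 0  (stop)
So 25385/1486 = [17; 12, 12, 3, 3].

[17; 12, 12, 3, 3]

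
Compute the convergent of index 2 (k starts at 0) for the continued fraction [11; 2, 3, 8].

Using pₖ = aₖpₖ₋₁ + pₖ₋₂, qₖ = aₖqₖ₋₁ + qₖ₋₂ (with p₋₁=1, p₋₂=0, q₋₁=0, q₋₂=1):
  k=0: a=11, p=11, q=1
  k=1: a=2, p=23, q=2
  k=2: a=3, p=80, q=7

80/7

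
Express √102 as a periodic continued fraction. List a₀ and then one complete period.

[10; 10, 20]

a₀ = ⌊√102⌋ = 10.
With m₀=0, d₀=1 and mₖ₊₁ = dₖaₖ − mₖ, dₖ₊₁ = (n − mₖ₊₁²)/dₖ, aₖ₊₁ = ⌊(a₀+mₖ₊₁)/dₖ₊₁⌋:
  k=1: m=10, d=2, a=10
  k=2: m=10, d=1, a=20
d=1 and a=2a₀=20 at k=2, so the next step gives (m, d) = (10, 2) again — its k=1 value — and the period has length 2.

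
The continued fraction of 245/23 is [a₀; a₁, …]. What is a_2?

245 = 10·23 + 15   →  a_0 = 10
23 = 1·15 + 8   →  a_1 = 1
15 = 1·8 + 7   →  a_2 = 1

1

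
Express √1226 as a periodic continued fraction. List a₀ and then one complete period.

[35; 70]

a₀ = ⌊√1226⌋ = 35.
With m₀=0, d₀=1 and mₖ₊₁ = dₖaₖ − mₖ, dₖ₊₁ = (n − mₖ₊₁²)/dₖ, aₖ₊₁ = ⌊(a₀+mₖ₊₁)/dₖ₊₁⌋:
  k=1: m=35, d=1, a=70
d=1 and a=2a₀=70 at k=1, so the next step gives (m, d) = (35, 1) again — its k=1 value — and the period has length 1.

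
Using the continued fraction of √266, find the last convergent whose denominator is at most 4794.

√266 = [16; 3, 4, 3, 32, …] (period length 4).
Convergents:
  p_0/q_0 = 16/1
  p_1/q_1 = 49/3
  p_2/q_2 = 212/13
  p_3/q_3 = 685/42
  p_4/q_4 = 22132/1357
  p_5/q_5 = 67081/4113
  p_6/q_6 = 290456/17809
q_5 = 4113 ≤ 4794 < 17809 = q_6, so the answer is 67081/4113.

67081/4113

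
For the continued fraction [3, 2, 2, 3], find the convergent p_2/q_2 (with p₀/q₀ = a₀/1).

Using pₖ = aₖpₖ₋₁ + pₖ₋₂, qₖ = aₖqₖ₋₁ + qₖ₋₂ (with p₋₁=1, p₋₂=0, q₋₁=0, q₋₂=1):
  k=0: a=3, p=3, q=1
  k=1: a=2, p=7, q=2
  k=2: a=2, p=17, q=5

17/5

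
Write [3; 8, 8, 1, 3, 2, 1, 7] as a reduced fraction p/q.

Fold from the inside: start with 7/1.
  1 + 1/7 = 8/7
  2 + 7/8 = 23/8
  3 + 8/23 = 77/23
  1 + 23/77 = 100/77
  8 + 77/100 = 877/100
  8 + 100/877 = 7116/877
  3 + 877/7116 = 22225/7116

22225/7116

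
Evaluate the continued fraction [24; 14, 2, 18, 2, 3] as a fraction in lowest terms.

92401/3839

Fold from the inside: start with 3/1.
  2 + 1/3 = 7/3
  18 + 3/7 = 129/7
  2 + 7/129 = 265/129
  14 + 129/265 = 3839/265
  24 + 265/3839 = 92401/3839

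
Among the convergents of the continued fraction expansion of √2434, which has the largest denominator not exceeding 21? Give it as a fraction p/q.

148/3

√2434 = [49; 2, 1, 48, 1, 2, 98, …] (period length 6).
Convergents:
  p_0/q_0 = 49/1
  p_1/q_1 = 99/2
  p_2/q_2 = 148/3
  p_3/q_3 = 7203/146
q_2 = 3 ≤ 21 < 146 = q_3, so the answer is 148/3.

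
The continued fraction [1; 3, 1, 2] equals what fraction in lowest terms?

Fold from the inside: start with 2/1.
  1 + 1/2 = 3/2
  3 + 2/3 = 11/3
  1 + 3/11 = 14/11

14/11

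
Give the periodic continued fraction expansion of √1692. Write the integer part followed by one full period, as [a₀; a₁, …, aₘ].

[41; 7, 2, 7, 82]

a₀ = ⌊√1692⌋ = 41.
With m₀=0, d₀=1 and mₖ₊₁ = dₖaₖ − mₖ, dₖ₊₁ = (n − mₖ₊₁²)/dₖ, aₖ₊₁ = ⌊(a₀+mₖ₊₁)/dₖ₊₁⌋:
  k=1: m=41, d=11, a=7
  k=2: m=36, d=36, a=2
  k=3: m=36, d=11, a=7
  k=4: m=41, d=1, a=82
d=1 and a=2a₀=82 at k=4, so the next step gives (m, d) = (41, 11) again — its k=1 value — and the period has length 4.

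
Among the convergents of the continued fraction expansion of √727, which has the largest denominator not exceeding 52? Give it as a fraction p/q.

728/27

√727 = [26; 1, 25, 1, 52, …] (period length 4).
Convergents:
  p_0/q_0 = 26/1
  p_1/q_1 = 27/1
  p_2/q_2 = 701/26
  p_3/q_3 = 728/27
  p_4/q_4 = 38557/1430
q_3 = 27 ≤ 52 < 1430 = q_4, so the answer is 728/27.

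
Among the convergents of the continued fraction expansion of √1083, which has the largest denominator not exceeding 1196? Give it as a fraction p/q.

23859/725

√1083 = [32; 1, 9, 1, 64, …] (period length 4).
Convergents:
  p_0/q_0 = 32/1
  p_1/q_1 = 33/1
  p_2/q_2 = 329/10
  p_3/q_3 = 362/11
  p_4/q_4 = 23497/714
  p_5/q_5 = 23859/725
  p_6/q_6 = 238228/7239
q_5 = 725 ≤ 1196 < 7239 = q_6, so the answer is 23859/725.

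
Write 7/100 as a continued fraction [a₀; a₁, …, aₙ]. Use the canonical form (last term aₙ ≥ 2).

7 = 0×100 + 7
100 = 14×7 + 2
7 = 3×2 + 1
2 = 2×1 + 0  (stop)
So 7/100 = [0; 14, 3, 2].

[0; 14, 3, 2]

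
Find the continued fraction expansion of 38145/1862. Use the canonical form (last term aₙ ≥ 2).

38145 = 20*1862 + 905
1862 = 2*905 + 52
905 = 17*52 + 21
52 = 2*21 + 10
21 = 2*10 + 1
10 = 10*1 + 0  (stop)
So 38145/1862 = [20; 2, 17, 2, 2, 10].

[20; 2, 17, 2, 2, 10]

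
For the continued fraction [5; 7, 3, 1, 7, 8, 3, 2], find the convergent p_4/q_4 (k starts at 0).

Using pₖ = aₖpₖ₋₁ + pₖ₋₂, qₖ = aₖqₖ₋₁ + qₖ₋₂ (with p₋₁=1, p₋₂=0, q₋₁=0, q₋₂=1):
  k=0: a=5, p=5, q=1
  k=1: a=7, p=36, q=7
  k=2: a=3, p=113, q=22
  k=3: a=1, p=149, q=29
  k=4: a=7, p=1156, q=225

1156/225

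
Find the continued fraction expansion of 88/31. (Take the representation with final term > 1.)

88 = 2*31 + 26
31 = 1*26 + 5
26 = 5*5 + 1
5 = 5*1 + 0  (stop)
So 88/31 = [2; 1, 5, 5].

[2; 1, 5, 5]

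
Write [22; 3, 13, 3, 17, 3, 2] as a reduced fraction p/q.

Using pₖ = aₖpₖ₋₁ + pₖ₋₂ and qₖ = aₖqₖ₋₁ + qₖ₋₂:
  k=0: a=22, p=22, q=1
  k=1: a=3, p=67, q=3
  k=2: a=13, p=893, q=40
  k=3: a=3, p=2746, q=123
  k=4: a=17, p=47575, q=2131
  k=5: a=3, p=145471, q=6516
  k=6: a=2, p=338517, q=15163

338517/15163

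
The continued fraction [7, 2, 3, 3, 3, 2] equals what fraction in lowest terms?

Fold from the inside: start with 2/1.
  3 + 1/2 = 7/2
  3 + 2/7 = 23/7
  3 + 7/23 = 76/23
  2 + 23/76 = 175/76
  7 + 76/175 = 1301/175

1301/175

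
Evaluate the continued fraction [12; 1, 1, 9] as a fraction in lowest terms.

Fold from the inside: start with 9/1.
  1 + 1/9 = 10/9
  1 + 9/10 = 19/10
  12 + 10/19 = 238/19

238/19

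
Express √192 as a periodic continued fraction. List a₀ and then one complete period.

a₀ = ⌊√192⌋ = 13.
With m₀=0, d₀=1 and mₖ₊₁ = dₖaₖ − mₖ, dₖ₊₁ = (n − mₖ₊₁²)/dₖ, aₖ₊₁ = ⌊(a₀+mₖ₊₁)/dₖ₊₁⌋:
  k=1: m=13, d=23, a=1
  k=2: m=10, d=4, a=5
  k=3: m=10, d=23, a=1
  k=4: m=13, d=1, a=26
d=1 and a=2a₀=26 at k=4, so the next step gives (m, d) = (13, 23) again — its k=1 value — and the period has length 4.

[13; 1, 5, 1, 26]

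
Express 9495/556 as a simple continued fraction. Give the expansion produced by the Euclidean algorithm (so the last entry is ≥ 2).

[17; 12, 1, 13, 3]

9495 = 17·556 + 43
556 = 12·43 + 40
43 = 1·40 + 3
40 = 13·3 + 1
3 = 3·1 + 0  (stop)
So 9495/556 = [17; 12, 1, 13, 3].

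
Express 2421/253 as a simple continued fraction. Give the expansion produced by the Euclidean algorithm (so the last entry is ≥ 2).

[9; 1, 1, 3, 8, 1, 3]

2421 = 9×253 + 144
253 = 1×144 + 109
144 = 1×109 + 35
109 = 3×35 + 4
35 = 8×4 + 3
4 = 1×3 + 1
3 = 3×1 + 0  (stop)
So 2421/253 = [9; 1, 1, 3, 8, 1, 3].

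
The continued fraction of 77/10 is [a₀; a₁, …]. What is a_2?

2

77 = 7·10 + 7   →  a_0 = 7
10 = 1·7 + 3   →  a_1 = 1
7 = 2·3 + 1   →  a_2 = 2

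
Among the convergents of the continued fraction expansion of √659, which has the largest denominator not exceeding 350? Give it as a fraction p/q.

5930/231

√659 = [25; 1, 2, 25, 2, 1, 50, …] (period length 6).
Convergents:
  p_0/q_0 = 25/1
  p_1/q_1 = 26/1
  p_2/q_2 = 77/3
  p_3/q_3 = 1951/76
  p_4/q_4 = 3979/155
  p_5/q_5 = 5930/231
  p_6/q_6 = 300479/11705
q_5 = 231 ≤ 350 < 11705 = q_6, so the answer is 5930/231.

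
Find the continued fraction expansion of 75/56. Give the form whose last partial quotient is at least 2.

75 = 1*56 + 19
56 = 2*19 + 18
19 = 1*18 + 1
18 = 18*1 + 0  (stop)
So 75/56 = [1; 2, 1, 18].

[1; 2, 1, 18]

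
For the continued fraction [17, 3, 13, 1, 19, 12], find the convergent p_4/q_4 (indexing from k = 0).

Using pₖ = aₖpₖ₋₁ + pₖ₋₂, qₖ = aₖqₖ₋₁ + qₖ₋₂ (with p₋₁=1, p₋₂=0, q₋₁=0, q₋₂=1):
  k=0: a=17, p=17, q=1
  k=1: a=3, p=52, q=3
  k=2: a=13, p=693, q=40
  k=3: a=1, p=745, q=43
  k=4: a=19, p=14848, q=857

14848/857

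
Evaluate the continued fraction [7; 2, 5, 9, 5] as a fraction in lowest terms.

3847/516

Using pₖ = aₖpₖ₋₁ + pₖ₋₂ and qₖ = aₖqₖ₋₁ + qₖ₋₂:
  k=0: a=7, p=7, q=1
  k=1: a=2, p=15, q=2
  k=2: a=5, p=82, q=11
  k=3: a=9, p=753, q=101
  k=4: a=5, p=3847, q=516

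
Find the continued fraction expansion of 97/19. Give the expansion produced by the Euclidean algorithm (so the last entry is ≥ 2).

97 = 5*19 + 2
19 = 9*2 + 1
2 = 2*1 + 0  (stop)
So 97/19 = [5; 9, 2].

[5; 9, 2]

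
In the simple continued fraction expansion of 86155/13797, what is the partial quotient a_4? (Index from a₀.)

1

86155 = 6·13797 + 3373   →  a_0 = 6
13797 = 4·3373 + 305   →  a_1 = 4
3373 = 11·305 + 18   →  a_2 = 11
305 = 16·18 + 17   →  a_3 = 16
18 = 1·17 + 1   →  a_4 = 1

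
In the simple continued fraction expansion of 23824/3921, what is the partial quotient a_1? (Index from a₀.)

13

23824 = 6·3921 + 298   →  a_0 = 6
3921 = 13·298 + 47   →  a_1 = 13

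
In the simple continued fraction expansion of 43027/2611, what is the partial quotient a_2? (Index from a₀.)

11

43027 = 16·2611 + 1251   →  a_0 = 16
2611 = 2·1251 + 109   →  a_1 = 2
1251 = 11·109 + 52   →  a_2 = 11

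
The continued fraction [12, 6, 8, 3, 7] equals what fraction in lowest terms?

Using pₖ = aₖpₖ₋₁ + pₖ₋₂ and qₖ = aₖqₖ₋₁ + qₖ₋₂:
  k=0: a=12, p=12, q=1
  k=1: a=6, p=73, q=6
  k=2: a=8, p=596, q=49
  k=3: a=3, p=1861, q=153
  k=4: a=7, p=13623, q=1120

13623/1120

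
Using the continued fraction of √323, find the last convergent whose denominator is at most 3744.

23274/1295

√323 = [17; 1, 34, …] (period length 2).
Convergents:
  p_0/q_0 = 17/1
  p_1/q_1 = 18/1
  p_2/q_2 = 629/35
  p_3/q_3 = 647/36
  p_4/q_4 = 22627/1259
  p_5/q_5 = 23274/1295
  p_6/q_6 = 813943/45289
q_5 = 1295 ≤ 3744 < 45289 = q_6, so the answer is 23274/1295.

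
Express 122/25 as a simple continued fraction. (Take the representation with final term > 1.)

122 = 4×25 + 22
25 = 1×22 + 3
22 = 7×3 + 1
3 = 3×1 + 0  (stop)
So 122/25 = [4; 1, 7, 3].

[4; 1, 7, 3]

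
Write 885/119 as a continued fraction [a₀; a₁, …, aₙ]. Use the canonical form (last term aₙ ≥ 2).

[7; 2, 3, 2, 7]

885 = 7*119 + 52
119 = 2*52 + 15
52 = 3*15 + 7
15 = 2*7 + 1
7 = 7*1 + 0  (stop)
So 885/119 = [7; 2, 3, 2, 7].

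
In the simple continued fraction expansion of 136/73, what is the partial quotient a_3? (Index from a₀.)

3

136 = 1·73 + 63   →  a_0 = 1
73 = 1·63 + 10   →  a_1 = 1
63 = 6·10 + 3   →  a_2 = 6
10 = 3·3 + 1   →  a_3 = 3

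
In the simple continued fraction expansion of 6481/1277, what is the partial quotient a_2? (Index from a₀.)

6481 = 5·1277 + 96   →  a_0 = 5
1277 = 13·96 + 29   →  a_1 = 13
96 = 3·29 + 9   →  a_2 = 3

3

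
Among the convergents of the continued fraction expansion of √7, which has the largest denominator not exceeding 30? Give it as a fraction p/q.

√7 = [2; 1, 1, 1, 4, …] (period length 4).
Convergents:
  p_0/q_0 = 2/1
  p_1/q_1 = 3/1
  p_2/q_2 = 5/2
  p_3/q_3 = 8/3
  p_4/q_4 = 37/14
  p_5/q_5 = 45/17
  p_6/q_6 = 82/31
q_5 = 17 ≤ 30 < 31 = q_6, so the answer is 45/17.

45/17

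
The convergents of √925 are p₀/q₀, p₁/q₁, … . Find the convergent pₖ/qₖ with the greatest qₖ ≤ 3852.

107452/3533

√925 = [30; 2, 2, 2, 2, 60, …] (period length 5).
Convergents:
  p_0/q_0 = 30/1
  p_1/q_1 = 61/2
  p_2/q_2 = 152/5
  p_3/q_3 = 365/12
  p_4/q_4 = 882/29
  p_5/q_5 = 53285/1752
  p_6/q_6 = 107452/3533
  p_7/q_7 = 268189/8818
q_6 = 3533 ≤ 3852 < 8818 = q_7, so the answer is 107452/3533.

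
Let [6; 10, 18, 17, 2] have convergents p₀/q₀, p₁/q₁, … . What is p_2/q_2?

1104/181

Using pₖ = aₖpₖ₋₁ + pₖ₋₂, qₖ = aₖqₖ₋₁ + qₖ₋₂ (with p₋₁=1, p₋₂=0, q₋₁=0, q₋₂=1):
  k=0: a=6, p=6, q=1
  k=1: a=10, p=61, q=10
  k=2: a=18, p=1104, q=181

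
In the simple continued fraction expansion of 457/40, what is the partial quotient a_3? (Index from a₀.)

457 = 11·40 + 17   →  a_0 = 11
40 = 2·17 + 6   →  a_1 = 2
17 = 2·6 + 5   →  a_2 = 2
6 = 1·5 + 1   →  a_3 = 1

1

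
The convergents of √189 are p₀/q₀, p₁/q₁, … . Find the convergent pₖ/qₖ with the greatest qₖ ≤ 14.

√189 = [13; 1, 2, 1, 26, …] (period length 4).
Convergents:
  p_0/q_0 = 13/1
  p_1/q_1 = 14/1
  p_2/q_2 = 41/3
  p_3/q_3 = 55/4
  p_4/q_4 = 1471/107
q_3 = 4 ≤ 14 < 107 = q_4, so the answer is 55/4.

55/4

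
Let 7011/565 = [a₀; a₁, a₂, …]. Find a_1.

7011 = 12·565 + 231   →  a_0 = 12
565 = 2·231 + 103   →  a_1 = 2

2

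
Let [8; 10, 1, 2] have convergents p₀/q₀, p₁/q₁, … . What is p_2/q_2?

89/11

Using pₖ = aₖpₖ₋₁ + pₖ₋₂, qₖ = aₖqₖ₋₁ + qₖ₋₂ (with p₋₁=1, p₋₂=0, q₋₁=0, q₋₂=1):
  k=0: a=8, p=8, q=1
  k=1: a=10, p=81, q=10
  k=2: a=1, p=89, q=11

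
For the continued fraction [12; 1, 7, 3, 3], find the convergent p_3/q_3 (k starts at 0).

Using pₖ = aₖpₖ₋₁ + pₖ₋₂, qₖ = aₖqₖ₋₁ + qₖ₋₂ (with p₋₁=1, p₋₂=0, q₋₁=0, q₋₂=1):
  k=0: a=12, p=12, q=1
  k=1: a=1, p=13, q=1
  k=2: a=7, p=103, q=8
  k=3: a=3, p=322, q=25

322/25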